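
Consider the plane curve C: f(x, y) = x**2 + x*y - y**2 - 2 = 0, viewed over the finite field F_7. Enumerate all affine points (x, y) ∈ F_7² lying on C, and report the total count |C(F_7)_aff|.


Affine F_7-points: {(1, 3), (1, 5), (3, 0), (3, 3), (4, 0), (4, 4), (6, 2), (6, 4)}; count = 8.

For each of the 49 pairs (x, y) ∈ F_7², evaluate f(x, y) mod 7. Record the zeros.
  x = 0: [0↦5, 1↦4, 2↦1, 3↦3, 4↦3, 5↦1, 6↦4]  zeros at y ∈ ∅
  x = 1: [0↦6, 1↦6, 2↦4, 3↦0, 4↦1, 5↦0, 6↦4]  zeros at y ∈ {3, 5}
  x = 2: [0↦2, 1↦3, 2↦2, 3↦6, 4↦1, 5↦1, 6↦6]  zeros at y ∈ ∅
  x = 3: [0↦0, 1↦2, 2↦2, 3↦0, 4↦3, 5↦4, 6↦3]  zeros at y ∈ {0, 3}
  x = 4: [0↦0, 1↦3, 2↦4, 3↦3, 4↦0, 5↦2, 6↦2]  zeros at y ∈ {0, 4}
  x = 5: [0↦2, 1↦6, 2↦1, 3↦1, 4↦6, 5↦2, 6↦3]  zeros at y ∈ ∅
  x = 6: [0↦6, 1↦4, 2↦0, 3↦1, 4↦0, 5↦4, 6↦6]  zeros at y ∈ {2, 4}
Collecting zeros: affine points = {(1, 3), (1, 5), (3, 0), (3, 3), (4, 0), (4, 4), (6, 2), (6, 4)}.
Total count |C(F_7)_aff| = 8.


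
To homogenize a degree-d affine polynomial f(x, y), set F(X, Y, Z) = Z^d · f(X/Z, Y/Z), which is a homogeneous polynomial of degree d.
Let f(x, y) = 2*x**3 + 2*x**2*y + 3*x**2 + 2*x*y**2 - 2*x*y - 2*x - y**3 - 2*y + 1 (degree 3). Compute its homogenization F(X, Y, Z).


F(X, Y, Z) = 2*X**3 + 2*X**2*Y + 3*X**2*Z + 2*X*Y**2 - 2*X*Y*Z - 2*X*Z**2 - Y**3 - 2*Y*Z**2 + Z**3

deg(f) = 3.
Substitute x = X/Z, y = Y/Z into f, then multiply by Z^3.
  monomial 2·x^3·y^0 ↦ 2·X^3·Y^0·Z^0.
  monomial 2·x^2·y^1 ↦ 2·X^2·Y^1·Z^0.
  monomial 3·x^2·y^0 ↦ 3·X^2·Y^0·Z^1.
  monomial 2·x^1·y^2 ↦ 2·X^1·Y^2·Z^0.
  monomial -2·x^1·y^1 ↦ -2·X^1·Y^1·Z^1.
  monomial -2·x^1·y^0 ↦ -2·X^1·Y^0·Z^2.
  monomial -1·x^0·y^3 ↦ -1·X^0·Y^3·Z^0.
  monomial -2·x^0·y^1 ↦ -2·X^0·Y^1·Z^2.
  monomial 1·x^0·y^0 ↦ 1·X^0·Y^0·Z^3.
Collecting: F(X, Y, Z) = 2*X**3 + 2*X**2*Y + 3*X**2*Z + 2*X*Y**2 - 2*X*Y*Z - 2*X*Z**2 - Y**3 - 2*Y*Z**2 + Z**3.


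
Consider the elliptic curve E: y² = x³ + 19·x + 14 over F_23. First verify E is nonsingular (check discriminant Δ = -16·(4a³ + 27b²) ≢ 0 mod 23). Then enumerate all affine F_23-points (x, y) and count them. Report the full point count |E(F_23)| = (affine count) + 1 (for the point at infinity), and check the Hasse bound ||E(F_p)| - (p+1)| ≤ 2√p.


Affine points = {(3, 11), (3, 12), (4, 4), (4, 19), (5, 2), (5, 21), (10, 10), (10, 13), (11, 6), (11, 17), (17, 11), (17, 12), (18, 1), (18, 22), (19, 9), (19, 14)}; affine count = 16; |E(F_23)| = 17.

Discriminant check: Δ ∝ 4a³ + 27b² = 4·19³ + 27·14² = 4·6859 + 27·196 ≡ 22 (mod 23). Nonzero ⇒ E is nonsingular.
For each x ∈ F_23, compute rhs = x³ + 19·x + 14 mod 23, then count y ∈ F_23 with y² ≡ rhs.
  x = 0: rhs = 14, matching y values: none (0 points).
  x = 1: rhs = 11, matching y values: none (0 points).
  x = 2: rhs = 14, matching y values: none (0 points).
  x = 3: rhs = 6, matching y values: 11, 12 (2 points).
  x = 4: rhs = 16, matching y values: 4, 19 (2 points).
  x = 5: rhs = 4, matching y values: 2, 21 (2 points).
  x = 6: rhs = 22, matching y values: none (0 points).
  x = 7: rhs = 7, matching y values: none (0 points).
  x = 8: rhs = 11, matching y values: none (0 points).
  x = 9: rhs = 17, matching y values: none (0 points).
  x = 10: rhs = 8, matching y values: 10, 13 (2 points).
  x = 11: rhs = 13, matching y values: 6, 17 (2 points).
  x = 12: rhs = 15, matching y values: none (0 points).
  x = 13: rhs = 20, matching y values: none (0 points).
  x = 14: rhs = 11, matching y values: none (0 points).
  x = 15: rhs = 17, matching y values: none (0 points).
  x = 16: rhs = 21, matching y values: none (0 points).
  x = 17: rhs = 6, matching y values: 11, 12 (2 points).
  x = 18: rhs = 1, matching y values: 1, 22 (2 points).
  x = 19: rhs = 12, matching y values: 9, 14 (2 points).
  x = 20: rhs = 22, matching y values: none (0 points).
  x = 21: rhs = 14, matching y values: none (0 points).
  x = 22: rhs = 17, matching y values: none (0 points).
Total affine count: 16.
Full point count |E(F_23)| = 16 + 1 = 17.
Hasse bound: |17 − (23+1)| = |-7| = 7 ≤ 2√23 ≈ 9.5917 ✓.


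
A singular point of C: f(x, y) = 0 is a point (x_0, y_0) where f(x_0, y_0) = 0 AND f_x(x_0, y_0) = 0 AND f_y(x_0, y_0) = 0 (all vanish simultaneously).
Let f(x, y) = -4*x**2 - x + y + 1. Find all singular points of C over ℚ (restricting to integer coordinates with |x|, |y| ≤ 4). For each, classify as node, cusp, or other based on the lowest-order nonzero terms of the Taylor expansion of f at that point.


No singular points in the scanned grid; C is smooth there.

Compute partial derivatives:
  f_x = -8*x - 1.
  f_y = 1.
f_y = 1 is a nonzero constant, so f_y never vanishes: no point (x, y) can satisfy f = f_x = f_y = 0. In particular no (x, y) ∈ {−4, ..., 4}² is singular; the curve is smooth.


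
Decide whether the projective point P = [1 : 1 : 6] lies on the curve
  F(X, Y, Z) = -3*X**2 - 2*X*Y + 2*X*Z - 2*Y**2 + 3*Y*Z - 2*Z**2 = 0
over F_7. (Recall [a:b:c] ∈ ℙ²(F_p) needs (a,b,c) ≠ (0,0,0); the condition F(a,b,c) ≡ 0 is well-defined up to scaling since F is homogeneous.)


F(1,1,6) ≡ 0 (mod 7); P is on the curve.

Evaluate F(1, 1, 6) term-by-term (mod 7).
  -3*X**2 ↦ -3·1·1·1 = -3
  -2*X*Y ↦ -2·1·1·1 = -2
  2*X*Z ↦ 2·1·1·6 = 12
  -2*Y**2 ↦ -2·1·1·1 = -2
  3*Y*Z ↦ 3·1·1·6 = 18
  -2*Z**2 ↦ -2·1·1·36 = -72
Sum: F(1, 1, 6) = (-3) + (-2) + (12) + (-2) + (18) + (-72) = -49.
Reducing mod 7: -49 ≡ 0 (mod 7).
Since F(a, b, c) ≡ 0 (mod 7), P lies on the curve.


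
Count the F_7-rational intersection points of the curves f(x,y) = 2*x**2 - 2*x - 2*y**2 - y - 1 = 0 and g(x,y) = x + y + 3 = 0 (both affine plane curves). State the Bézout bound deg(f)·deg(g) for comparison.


Common zeros: {(2, 2)}; count = 1; Bézout bound = 2.

deg(f) = 2, deg(g) = 1, so Bézout bound = 2.
Scan x ∈ F_7. For each x, list the y ∈ F_7 with f(x, y) ≡ 0 and those with g(x, y) ≡ 0 (mod 7); the common zeros in that column are the intersection.
  x = 0: f ≡ 0 at y ∈ {5}; g ≡ 0 at y ∈ {4}; common: ∅.
  x = 1: f ≡ 0 at y ∈ {5}; g ≡ 0 at y ∈ {3}; common: ∅.
  x = 2: f ≡ 0 at y ∈ {1, 2}; g ≡ 0 at y ∈ {2}; common: {2}.
  x = 3: f ≡ 0 at y ∈ ∅; g ≡ 0 at y ∈ {1}; common: ∅.
  x = 4: f ≡ 0 at y ∈ ∅; g ≡ 0 at y ∈ {0}; common: ∅.
  x = 5: f ≡ 0 at y ∈ ∅; g ≡ 0 at y ∈ {6}; common: ∅.
  x = 6: f ≡ 0 at y ∈ {1, 2}; g ≡ 0 at y ∈ {5}; common: ∅.
Collecting: common zeros = {(2, 2)}, so the count is 1.
Comparison with the Bézout bound: 1 ≤ 2 = deg(f)·deg(g), as expected for curves with no common component (the affine F_7-count falls short of the bound because intersections may lie at infinity, over extension fields, or carry multiplicity).


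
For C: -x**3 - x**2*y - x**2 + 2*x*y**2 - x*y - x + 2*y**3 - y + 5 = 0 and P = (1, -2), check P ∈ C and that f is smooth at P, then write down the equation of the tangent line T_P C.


Tangent line at P: 8*x + 13*y + 18 = 0.

Step 1: f(1, -2) = 0, so P lies on C.
Step 2: partial derivatives
  f_x(x, y) = -3*x**2 - 2*x*y - 2*x + 2*y**2 - y - 1, f_y(x, y) = -x**2 + 4*x*y - x + 6*y**2 - 1.
  f_x(P) = 8, f_y(P) = 13 (gradient nonzero, so P is smooth).
Step 3: tangent line at P: 8·(x − 1) + 13·(y − -2) = 0.
Expanding: 8*x + 13*y + 18 = 0.


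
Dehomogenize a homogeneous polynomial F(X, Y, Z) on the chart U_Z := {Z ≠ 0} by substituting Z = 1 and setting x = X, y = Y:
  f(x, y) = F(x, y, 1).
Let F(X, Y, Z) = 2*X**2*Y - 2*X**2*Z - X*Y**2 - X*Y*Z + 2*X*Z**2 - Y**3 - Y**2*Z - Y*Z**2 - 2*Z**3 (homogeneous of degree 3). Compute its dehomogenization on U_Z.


f(x, y) = 2*x**2*y - 2*x**2 - x*y**2 - x*y + 2*x - y**3 - y**2 - y - 2

On U_Z we set Z = 1. Each monomial c·X^i·Y^j·Z^k in F becomes c·x^i·y^j·1^k = c·x^i·y^j.
Substituting Z = 1: F(X, Y, 1) = 2*x**2*y - 2*x**2 - x*y**2 - x*y + 2*x - y**3 - y**2 - y - 2.
Note: deg(f) ≤ deg(F) = 3; strict inequality happens when F is divisible by Z (lost terms).


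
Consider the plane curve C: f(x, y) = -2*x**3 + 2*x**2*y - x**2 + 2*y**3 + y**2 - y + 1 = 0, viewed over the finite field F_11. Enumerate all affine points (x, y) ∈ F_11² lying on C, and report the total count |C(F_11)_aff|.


Affine F_11-points: {(3, 7), (4, 0), (5, 4), (6, 10), (8, 1), (8, 6), (8, 9), (10, 10)}; count = 8.

For each of the 121 pairs (x, y) ∈ F_11², evaluate f(x, y) mod 11. Record the zeros.
  x = 0: [0↦1, 1↦3, 2↦8, 3↦6, 4↦9, 5↦7, 6↦1, 7↦3, 8↦3, 9↦2, 10↦1]  zeros at y ∈ ∅
  x = 1: [0↦9, 1↦2, 2↦9, 3↦9, 4↦3, 5↦3, 6↦10, 7↦3, 8↦5, 9↦6, 10↦7]  zeros at y ∈ ∅
  x = 2: [0↦3, 1↦2, 2↦4, 3↦10, 4↦10, 5↦5, 6↦7, 7↦6, 8↦3, 9↦10, 10↦6]  zeros at y ∈ ∅
  x = 3: [0↦4, 1↦2, 2↦3, 3↦8, 4↦7, 5↦1, 6↦2, 7↦0, 8↦7, 9↦2, 10↦8]  zeros at y ∈ {7}
  x = 4: [0↦0, 1↦1, 2↦5, 3↦2, 4↦4, 5↦1, 6↦5, 7↦6, 8↦5, 9↦3, 10↦1]  zeros at y ∈ {0}
  x = 5: [0↦1, 1↦9, 2↦9, 3↦2, 4↦0, 5↦4, 6↦4, 7↦1, 8↦7, 9↦1, 10↦6]  zeros at y ∈ {4}
  x = 6: [0↦6, 1↦3, 2↦3, 3↦7, 4↦5, 5↦9, 6↦9, 7↦6, 8↦1, 9↦6, 10↦0]  zeros at y ∈ {10}
  x = 7: [0↦3, 1↦4, 2↦8, 3↦5, 4↦7, 5↦4, 6↦8, 7↦9, 8↦8, 9↦6, 10↦4]  zeros at y ∈ ∅
  x = 8: [0↦2, 1↦0, 2↦1, 3↦6, 4↦5, 5↦10, 6↦0, 7↦9, 8↦5, 9↦0, 10↦6]  zeros at y ∈ {1, 6, 9}
  x = 9: [0↦2, 1↦1, 2↦3, 3↦9, 4↦9, 5↦4, 6↦6, 7↦5, 8↦2, 9↦9, 10↦5]  zeros at y ∈ ∅
  x = 10: [0↦2, 1↦6, 2↦2, 3↦2, 4↦7, 5↦7, 6↦3, 7↦7, 8↦9, 9↦10, 10↦0]  zeros at y ∈ {10}
Collecting zeros: affine points = {(3, 7), (4, 0), (5, 4), (6, 10), (8, 1), (8, 6), (8, 9), (10, 10)}.
Total count |C(F_11)_aff| = 8.


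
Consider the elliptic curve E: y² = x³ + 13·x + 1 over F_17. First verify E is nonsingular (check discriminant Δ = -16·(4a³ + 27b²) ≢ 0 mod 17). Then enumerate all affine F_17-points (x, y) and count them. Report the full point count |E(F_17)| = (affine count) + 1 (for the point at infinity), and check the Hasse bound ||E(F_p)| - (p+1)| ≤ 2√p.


Affine points = {(0, 1), (0, 16), (1, 7), (1, 10), (2, 1), (2, 16), (3, 4), (3, 13), (4, 7), (4, 10), (5, 2), (5, 15), (10, 3), (10, 14), (11, 8), (11, 9), (12, 7), (12, 10), (13, 2), (13, 15), (15, 1), (15, 16), (16, 2), (16, 15)}; affine count = 24; |E(F_17)| = 25.

Discriminant check: Δ ∝ 4a³ + 27b² = 4·13³ + 27·1² = 4·2197 + 27·1 ≡ 9 (mod 17). Nonzero ⇒ E is nonsingular.
For each x ∈ F_17, compute rhs = x³ + 13·x + 1 mod 17, then count y ∈ F_17 with y² ≡ rhs.
  x = 0: rhs = 1, matching y values: 1, 16 (2 points).
  x = 1: rhs = 15, matching y values: 7, 10 (2 points).
  x = 2: rhs = 1, matching y values: 1, 16 (2 points).
  x = 3: rhs = 16, matching y values: 4, 13 (2 points).
  x = 4: rhs = 15, matching y values: 7, 10 (2 points).
  x = 5: rhs = 4, matching y values: 2, 15 (2 points).
  x = 6: rhs = 6, matching y values: none (0 points).
  x = 7: rhs = 10, matching y values: none (0 points).
  x = 8: rhs = 5, matching y values: none (0 points).
  x = 9: rhs = 14, matching y values: none (0 points).
  x = 10: rhs = 9, matching y values: 3, 14 (2 points).
  x = 11: rhs = 13, matching y values: 8, 9 (2 points).
  x = 12: rhs = 15, matching y values: 7, 10 (2 points).
  x = 13: rhs = 4, matching y values: 2, 15 (2 points).
  x = 14: rhs = 3, matching y values: none (0 points).
  x = 15: rhs = 1, matching y values: 1, 16 (2 points).
  x = 16: rhs = 4, matching y values: 2, 15 (2 points).
Total affine count: 24.
Full point count |E(F_17)| = 24 + 1 = 25.
Hasse bound: |25 − (17+1)| = |7| = 7 ≤ 2√17 ≈ 8.2462 ✓.


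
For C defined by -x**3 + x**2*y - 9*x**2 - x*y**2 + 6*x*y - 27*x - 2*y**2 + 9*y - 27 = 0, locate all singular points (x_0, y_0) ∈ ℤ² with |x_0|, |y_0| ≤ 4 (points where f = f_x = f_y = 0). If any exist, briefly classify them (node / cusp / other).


Singular points: {(-3, 0)}; classification: cusp.

Compute partial derivatives:
  f_x = -3*x**2 + 2*x*y - 18*x - y**2 + 6*y - 27.
  f_y = x**2 - 2*x*y + 6*x - 4*y + 9.
Scan x_0 ∈ {−4, ..., 4}. For each x_0, f_y(x_0, y) is a polynomial in y; find its integer roots y ∈ {−4, ..., 4}, then test f_x and f at those candidates.
  x = -4: f_y(-4, y) = 4*y + 1; no integer root y with |y| ≤ 4.
  x = -3: f_y(-3, y) = 2*y; vanishes at y ∈ {0}. (-3, 0): f_x = 0, f = 0 — SINGULAR.
  x = -2: f_y(-2, y) = 1; no integer root y with |y| ≤ 4.
  x = -1: f_y(-1, y) = 4 - 2*y; vanishes at y ∈ {2}. (-1, 2): f_x = -8 ≠ 0.
  x = 0: f_y(0, y) = 9 - 4*y; no integer root y with |y| ≤ 4.
  x = 1: f_y(1, y) = 16 - 6*y; no integer root y with |y| ≤ 4.
  x = 2: f_y(2, y) = 25 - 8*y; no integer root y with |y| ≤ 4.
  x = 3: f_y(3, y) = 36 - 10*y; no integer root y with |y| ≤ 4.
  x = 4: f_y(4, y) = 49 - 12*y; no integer root y with |y| ≤ 4.
Only singular point on the grid: (-3, 0).
Classify: substitute x = -3 + u, y = 0 + v and expand: f = -u**3 + u**2*v - u*v**2 + v**2.
No constant or linear terms (consistent with a singular point). Quadratic part: v**2. Cubic part: -u**3 + u**2*v - u*v**2.
The quadratic part v**2 is a perfect square, so there is a single (double) tangent line v = 0, i.e. y = 0. Restricting the cubic part to that line (v = 0) leaves -u**3 ≠ 0, so f is not divisible by v and the branch is v² ≈ u**3 to lowest order — this is a cusp.
Classification: cusp.


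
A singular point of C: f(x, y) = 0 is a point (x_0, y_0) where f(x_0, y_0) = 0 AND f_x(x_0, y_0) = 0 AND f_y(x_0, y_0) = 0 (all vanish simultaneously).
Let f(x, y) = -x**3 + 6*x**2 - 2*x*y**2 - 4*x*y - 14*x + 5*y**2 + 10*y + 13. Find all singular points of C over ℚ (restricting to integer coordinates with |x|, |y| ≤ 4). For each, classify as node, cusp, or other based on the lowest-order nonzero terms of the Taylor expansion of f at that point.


Singular points: {(2, -1)}; classification: cusp.

Compute partial derivatives:
  f_x = -3*x**2 + 12*x - 2*y**2 - 4*y - 14.
  f_y = -4*x*y - 4*x + 10*y + 10.
Scan x_0 ∈ {−4, ..., 4}. For each x_0, f_y(x_0, y) is a polynomial in y; find its integer roots y ∈ {−4, ..., 4}, then test f_x and f at those candidates.
  x = -4: f_y(-4, y) = 26*y + 26; vanishes at y ∈ {-1}. (-4, -1): f_x = -108 ≠ 0.
  x = -3: f_y(-3, y) = 22*y + 22; vanishes at y ∈ {-1}. (-3, -1): f_x = -75 ≠ 0.
  x = -2: f_y(-2, y) = 18*y + 18; vanishes at y ∈ {-1}. (-2, -1): f_x = -48 ≠ 0.
  x = -1: f_y(-1, y) = 14*y + 14; vanishes at y ∈ {-1}. (-1, -1): f_x = -27 ≠ 0.
  x = 0: f_y(0, y) = 10*y + 10; vanishes at y ∈ {-1}. (0, -1): f_x = -12 ≠ 0.
  x = 1: f_y(1, y) = 6*y + 6; vanishes at y ∈ {-1}. (1, -1): f_x = -3 ≠ 0.
  x = 2: f_y(2, y) = 2*y + 2; vanishes at y ∈ {-1}. (2, -1): f_x = 0, f = 0 — SINGULAR.
  x = 3: f_y(3, y) = -2*y - 2; vanishes at y ∈ {-1}. (3, -1): f_x = -3 ≠ 0.
  x = 4: f_y(4, y) = -6*y - 6; vanishes at y ∈ {-1}. (4, -1): f_x = -12 ≠ 0.
Only singular point on the grid: (2, -1).
Classify: substitute x = 2 + u, y = -1 + v and expand: f = -u**3 - 2*u*v**2 + v**2.
No constant or linear terms (consistent with a singular point). Quadratic part: v**2. Cubic part: -u**3 - 2*u*v**2.
The quadratic part v**2 is a perfect square, so there is a single (double) tangent line v = 0, i.e. y = -1. Restricting the cubic part to that line (v = 0) leaves -u**3 ≠ 0, so f is not divisible by v and the branch is v² ≈ u**3 to lowest order — this is a cusp.
Classification: cusp.


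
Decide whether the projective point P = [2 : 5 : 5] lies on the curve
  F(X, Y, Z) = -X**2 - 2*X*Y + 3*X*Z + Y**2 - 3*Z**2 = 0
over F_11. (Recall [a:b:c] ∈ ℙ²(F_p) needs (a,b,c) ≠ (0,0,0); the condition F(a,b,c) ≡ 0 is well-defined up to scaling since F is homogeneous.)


F(2,5,5) ≡ 0 (mod 11); P is on the curve.

Evaluate F(2, 5, 5) term-by-term (mod 11).
  -X**2 ↦ -1·4·1·1 = -4
  -2*X*Y ↦ -2·2·5·1 = -20
  3*X*Z ↦ 3·2·1·5 = 30
  Y**2 ↦ 1·1·25·1 = 25
  -3*Z**2 ↦ -3·1·1·25 = -75
Sum: F(2, 5, 5) = (-4) + (-20) + (30) + (25) + (-75) = -44.
Reducing mod 11: -44 ≡ 0 (mod 11).
Since F(a, b, c) ≡ 0 (mod 11), P lies on the curve.


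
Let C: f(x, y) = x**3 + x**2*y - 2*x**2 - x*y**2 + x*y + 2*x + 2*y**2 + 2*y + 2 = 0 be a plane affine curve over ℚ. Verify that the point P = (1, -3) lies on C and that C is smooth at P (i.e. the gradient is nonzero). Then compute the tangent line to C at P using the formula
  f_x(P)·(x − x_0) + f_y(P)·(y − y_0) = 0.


Tangent line at P: -17*x - 2*y + 11 = 0.

Step 1: f(1, -3) = 0, so P lies on C.
Step 2: partial derivatives
  f_x(x, y) = 3*x**2 + 2*x*y - 4*x - y**2 + y + 2, f_y(x, y) = x**2 - 2*x*y + x + 4*y + 2.
  f_x(P) = -17, f_y(P) = -2 (gradient nonzero, so P is smooth).
Step 3: tangent line at P: -17·(x − 1) + -2·(y − -3) = 0.
Expanding: -17*x - 2*y + 11 = 0.


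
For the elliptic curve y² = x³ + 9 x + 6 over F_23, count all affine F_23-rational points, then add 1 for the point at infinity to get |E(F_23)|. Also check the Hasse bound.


Affine points = {(0, 11), (0, 12), (1, 4), (1, 19), (2, 3), (2, 20), (6, 0), (12, 5), (12, 18), (14, 1), (14, 22), (17, 9), (17, 14), (21, 7), (21, 16)}; affine count = 15; |E(F_23)| = 16.

Discriminant check: Δ ∝ 4a³ + 27b² = 4·9³ + 27·6² = 4·729 + 27·36 ≡ 1 (mod 23). Nonzero ⇒ E is nonsingular.
For each x ∈ F_23, compute rhs = x³ + 9·x + 6 mod 23, then count y ∈ F_23 with y² ≡ rhs.
  x = 0: rhs = 6, matching y values: 11, 12 (2 points).
  x = 1: rhs = 16, matching y values: 4, 19 (2 points).
  x = 2: rhs = 9, matching y values: 3, 20 (2 points).
  x = 3: rhs = 14, matching y values: none (0 points).
  x = 4: rhs = 14, matching y values: none (0 points).
  x = 5: rhs = 15, matching y values: none (0 points).
  x = 6: rhs = 0, matching y values: 0 (1 points).
  x = 7: rhs = 21, matching y values: none (0 points).
  x = 8: rhs = 15, matching y values: none (0 points).
  x = 9: rhs = 11, matching y values: none (0 points).
  x = 10: rhs = 15, matching y values: none (0 points).
  x = 11: rhs = 10, matching y values: none (0 points).
  x = 12: rhs = 2, matching y values: 5, 18 (2 points).
  x = 13: rhs = 20, matching y values: none (0 points).
  x = 14: rhs = 1, matching y values: 1, 22 (2 points).
  x = 15: rhs = 20, matching y values: none (0 points).
  x = 16: rhs = 14, matching y values: none (0 points).
  x = 17: rhs = 12, matching y values: 9, 14 (2 points).
  x = 18: rhs = 20, matching y values: none (0 points).
  x = 19: rhs = 21, matching y values: none (0 points).
  x = 20: rhs = 21, matching y values: none (0 points).
  x = 21: rhs = 3, matching y values: 7, 16 (2 points).
  x = 22: rhs = 19, matching y values: none (0 points).
Total affine count: 15.
Full point count |E(F_23)| = 15 + 1 = 16.
Hasse bound: |16 − (23+1)| = |-8| = 8 ≤ 2√23 ≈ 9.5917 ✓.


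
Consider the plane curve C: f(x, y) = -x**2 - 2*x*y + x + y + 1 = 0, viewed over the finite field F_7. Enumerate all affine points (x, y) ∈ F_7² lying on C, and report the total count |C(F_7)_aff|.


Affine F_7-points: {(0, 6), (1, 1), (2, 2), (3, 6), (5, 1), (6, 5)}; count = 6.

For each of the 49 pairs (x, y) ∈ F_7², evaluate f(x, y) mod 7. Record the zeros.
  x = 0: [0↦1, 1↦2, 2↦3, 3↦4, 4↦5, 5↦6, 6↦0]  zeros at y ∈ {6}
  x = 1: [0↦1, 1↦0, 2↦6, 3↦5, 4↦4, 5↦3, 6↦2]  zeros at y ∈ {1}
  x = 2: [0↦6, 1↦3, 2↦0, 3↦4, 4↦1, 5↦5, 6↦2]  zeros at y ∈ {2}
  x = 3: [0↦2, 1↦4, 2↦6, 3↦1, 4↦3, 5↦5, 6↦0]  zeros at y ∈ {6}
  x = 4: [0↦3, 1↦3, 2↦3, 3↦3, 4↦3, 5↦3, 6↦3]  zeros at y ∈ ∅
  x = 5: [0↦2, 1↦0, 2↦5, 3↦3, 4↦1, 5↦6, 6↦4]  zeros at y ∈ {1}
  x = 6: [0↦6, 1↦2, 2↦5, 3↦1, 4↦4, 5↦0, 6↦3]  zeros at y ∈ {5}
Collecting zeros: affine points = {(0, 6), (1, 1), (2, 2), (3, 6), (5, 1), (6, 5)}.
Total count |C(F_7)_aff| = 6.


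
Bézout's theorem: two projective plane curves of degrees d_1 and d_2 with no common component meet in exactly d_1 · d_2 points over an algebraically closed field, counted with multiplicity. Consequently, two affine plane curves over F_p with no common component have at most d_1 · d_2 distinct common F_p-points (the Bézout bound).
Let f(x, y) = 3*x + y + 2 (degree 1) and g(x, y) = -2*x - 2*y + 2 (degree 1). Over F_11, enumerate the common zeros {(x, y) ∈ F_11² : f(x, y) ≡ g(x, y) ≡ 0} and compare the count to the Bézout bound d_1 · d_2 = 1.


Common zeros: {(4, 8)}; count = 1; Bézout bound = 1.

deg(f) = 1, deg(g) = 1, so Bézout bound = 1.
Scan x ∈ F_11. For each x, list the y ∈ F_11 with f(x, y) ≡ 0 and those with g(x, y) ≡ 0 (mod 11); the common zeros in that column are the intersection.
  x = 0: f ≡ 0 at y ∈ {9}; g ≡ 0 at y ∈ {1}; common: ∅.
  x = 1: f ≡ 0 at y ∈ {6}; g ≡ 0 at y ∈ {0}; common: ∅.
  x = 2: f ≡ 0 at y ∈ {3}; g ≡ 0 at y ∈ {10}; common: ∅.
  x = 3: f ≡ 0 at y ∈ {0}; g ≡ 0 at y ∈ {9}; common: ∅.
  x = 4: f ≡ 0 at y ∈ {8}; g ≡ 0 at y ∈ {8}; common: {8}.
  x = 5: f ≡ 0 at y ∈ {5}; g ≡ 0 at y ∈ {7}; common: ∅.
  x = 6: f ≡ 0 at y ∈ {2}; g ≡ 0 at y ∈ {6}; common: ∅.
  x = 7: f ≡ 0 at y ∈ {10}; g ≡ 0 at y ∈ {5}; common: ∅.
  x = 8: f ≡ 0 at y ∈ {7}; g ≡ 0 at y ∈ {4}; common: ∅.
  x = 9: f ≡ 0 at y ∈ {4}; g ≡ 0 at y ∈ {3}; common: ∅.
  x = 10: f ≡ 0 at y ∈ {1}; g ≡ 0 at y ∈ {2}; common: ∅.
Collecting: common zeros = {(4, 8)}, so the count is 1.
Comparison with the Bézout bound: 1 ≤ 1 = deg(f)·deg(g), as expected for curves with no common component (the bound is attained).


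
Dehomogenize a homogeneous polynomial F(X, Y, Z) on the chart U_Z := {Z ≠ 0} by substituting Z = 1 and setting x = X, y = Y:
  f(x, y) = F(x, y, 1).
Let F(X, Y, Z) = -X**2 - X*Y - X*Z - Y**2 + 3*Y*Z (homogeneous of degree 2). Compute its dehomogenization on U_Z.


f(x, y) = -x**2 - x*y - x - y**2 + 3*y

On U_Z we set Z = 1. Each monomial c·X^i·Y^j·Z^k in F becomes c·x^i·y^j·1^k = c·x^i·y^j.
Substituting Z = 1: F(X, Y, 1) = -x**2 - x*y - x - y**2 + 3*y.
Note: deg(f) ≤ deg(F) = 2; strict inequality happens when F is divisible by Z (lost terms).


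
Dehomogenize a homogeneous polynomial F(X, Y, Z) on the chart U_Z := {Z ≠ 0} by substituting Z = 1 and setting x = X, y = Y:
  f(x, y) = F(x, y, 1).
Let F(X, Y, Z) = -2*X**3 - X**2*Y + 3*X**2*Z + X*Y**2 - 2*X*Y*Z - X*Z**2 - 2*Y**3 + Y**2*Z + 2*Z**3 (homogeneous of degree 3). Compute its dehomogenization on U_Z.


f(x, y) = -2*x**3 - x**2*y + 3*x**2 + x*y**2 - 2*x*y - x - 2*y**3 + y**2 + 2

On U_Z we set Z = 1. Each monomial c·X^i·Y^j·Z^k in F becomes c·x^i·y^j·1^k = c·x^i·y^j.
Substituting Z = 1: F(X, Y, 1) = -2*x**3 - x**2*y + 3*x**2 + x*y**2 - 2*x*y - x - 2*y**3 + y**2 + 2.
Note: deg(f) ≤ deg(F) = 3; strict inequality happens when F is divisible by Z (lost terms).


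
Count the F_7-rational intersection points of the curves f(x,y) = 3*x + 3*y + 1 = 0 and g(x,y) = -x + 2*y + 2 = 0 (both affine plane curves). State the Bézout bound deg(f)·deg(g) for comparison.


Common zeros: {(2, 0)}; count = 1; Bézout bound = 1.

deg(f) = 1, deg(g) = 1, so Bézout bound = 1.
Scan x ∈ F_7. For each x, list the y ∈ F_7 with f(x, y) ≡ 0 and those with g(x, y) ≡ 0 (mod 7); the common zeros in that column are the intersection.
  x = 0: f ≡ 0 at y ∈ {2}; g ≡ 0 at y ∈ {6}; common: ∅.
  x = 1: f ≡ 0 at y ∈ {1}; g ≡ 0 at y ∈ {3}; common: ∅.
  x = 2: f ≡ 0 at y ∈ {0}; g ≡ 0 at y ∈ {0}; common: {0}.
  x = 3: f ≡ 0 at y ∈ {6}; g ≡ 0 at y ∈ {4}; common: ∅.
  x = 4: f ≡ 0 at y ∈ {5}; g ≡ 0 at y ∈ {1}; common: ∅.
  x = 5: f ≡ 0 at y ∈ {4}; g ≡ 0 at y ∈ {5}; common: ∅.
  x = 6: f ≡ 0 at y ∈ {3}; g ≡ 0 at y ∈ {2}; common: ∅.
Collecting: common zeros = {(2, 0)}, so the count is 1.
Comparison with the Bézout bound: 1 ≤ 1 = deg(f)·deg(g), as expected for curves with no common component (the bound is attained).


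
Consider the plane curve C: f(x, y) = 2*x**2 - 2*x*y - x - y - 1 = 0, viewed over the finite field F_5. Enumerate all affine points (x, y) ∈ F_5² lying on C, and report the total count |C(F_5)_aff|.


Affine F_5-points: {(0, 4), (1, 0), (2, 0), (2, 1), (2, 2), (2, 3), (2, 4), (3, 2), (4, 3)}; count = 9.

For each of the 25 pairs (x, y) ∈ F_5², evaluate f(x, y) mod 5. Record the zeros.
  x = 0: [0↦4, 1↦3, 2↦2, 3↦1, 4↦0]  zeros at y ∈ {4}
  x = 1: [0↦0, 1↦2, 2↦4, 3↦1, 4↦3]  zeros at y ∈ {0}
  x = 2: [0↦0, 1↦0, 2↦0, 3↦0, 4↦0]  zeros at y ∈ {0, 1, 2, 3, 4}
  x = 3: [0↦4, 1↦2, 2↦0, 3↦3, 4↦1]  zeros at y ∈ {2}
  x = 4: [0↦2, 1↦3, 2↦4, 3↦0, 4↦1]  zeros at y ∈ {3}
Collecting zeros: affine points = {(0, 4), (1, 0), (2, 0), (2, 1), (2, 2), (2, 3), (2, 4), (3, 2), (4, 3)}.
Total count |C(F_5)_aff| = 9.


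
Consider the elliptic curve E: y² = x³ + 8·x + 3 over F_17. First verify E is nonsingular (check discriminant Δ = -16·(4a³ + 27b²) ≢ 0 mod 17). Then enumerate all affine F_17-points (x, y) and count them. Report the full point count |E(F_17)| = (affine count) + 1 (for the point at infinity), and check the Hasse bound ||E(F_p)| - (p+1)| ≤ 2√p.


Affine points = {(5, 7), (5, 10), (8, 1), (8, 16), (12, 5), (12, 12), (13, 3), (13, 14), (15, 8), (15, 9)}; affine count = 10; |E(F_17)| = 11.

Discriminant check: Δ ∝ 4a³ + 27b² = 4·8³ + 27·3² = 4·512 + 27·9 ≡ 13 (mod 17). Nonzero ⇒ E is nonsingular.
For each x ∈ F_17, compute rhs = x³ + 8·x + 3 mod 17, then count y ∈ F_17 with y² ≡ rhs.
  x = 0: rhs = 3, matching y values: none (0 points).
  x = 1: rhs = 12, matching y values: none (0 points).
  x = 2: rhs = 10, matching y values: none (0 points).
  x = 3: rhs = 3, matching y values: none (0 points).
  x = 4: rhs = 14, matching y values: none (0 points).
  x = 5: rhs = 15, matching y values: 7, 10 (2 points).
  x = 6: rhs = 12, matching y values: none (0 points).
  x = 7: rhs = 11, matching y values: none (0 points).
  x = 8: rhs = 1, matching y values: 1, 16 (2 points).
  x = 9: rhs = 5, matching y values: none (0 points).
  x = 10: rhs = 12, matching y values: none (0 points).
  x = 11: rhs = 11, matching y values: none (0 points).
  x = 12: rhs = 8, matching y values: 5, 12 (2 points).
  x = 13: rhs = 9, matching y values: 3, 14 (2 points).
  x = 14: rhs = 3, matching y values: none (0 points).
  x = 15: rhs = 13, matching y values: 8, 9 (2 points).
  x = 16: rhs = 11, matching y values: none (0 points).
Total affine count: 10.
Full point count |E(F_17)| = 10 + 1 = 11.
Hasse bound: |11 − (17+1)| = |-7| = 7 ≤ 2√17 ≈ 8.2462 ✓.


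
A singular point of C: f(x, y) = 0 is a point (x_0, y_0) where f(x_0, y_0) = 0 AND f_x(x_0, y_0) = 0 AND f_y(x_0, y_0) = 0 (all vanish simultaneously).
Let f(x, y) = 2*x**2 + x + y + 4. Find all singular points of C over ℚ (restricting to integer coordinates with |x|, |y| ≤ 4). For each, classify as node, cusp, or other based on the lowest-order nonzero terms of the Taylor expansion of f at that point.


No singular points in the scanned grid; C is smooth there.

Compute partial derivatives:
  f_x = 4*x + 1.
  f_y = 1.
f_y = 1 is a nonzero constant, so f_y never vanishes: no point (x, y) can satisfy f = f_x = f_y = 0. In particular no (x, y) ∈ {−4, ..., 4}² is singular; the curve is smooth.


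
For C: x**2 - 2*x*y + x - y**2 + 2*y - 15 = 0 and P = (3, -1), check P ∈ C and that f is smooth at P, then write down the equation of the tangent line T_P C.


Tangent line at P: 9*x - 2*y - 29 = 0.

Step 1: f(3, -1) = 0, so P lies on C.
Step 2: partial derivatives
  f_x(x, y) = 2*x - 2*y + 1, f_y(x, y) = -2*x - 2*y + 2.
  f_x(P) = 9, f_y(P) = -2 (gradient nonzero, so P is smooth).
Step 3: tangent line at P: 9·(x − 3) + -2·(y − -1) = 0.
Expanding: 9*x - 2*y - 29 = 0.


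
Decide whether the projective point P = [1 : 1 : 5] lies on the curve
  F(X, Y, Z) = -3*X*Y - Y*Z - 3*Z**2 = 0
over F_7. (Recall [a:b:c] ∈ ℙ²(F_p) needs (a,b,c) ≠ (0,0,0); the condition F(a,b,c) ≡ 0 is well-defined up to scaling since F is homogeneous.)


F(1,1,5) ≡ 1 (mod 7); P is NOT on the curve.

Evaluate F(1, 1, 5) term-by-term (mod 7).
  -3*X*Y ↦ -3·1·1·1 = -3
  -Y*Z ↦ -1·1·1·5 = -5
  -3*Z**2 ↦ -3·1·1·25 = -75
Sum: F(1, 1, 5) = (-3) + (-5) + (-75) = -83.
Reducing mod 7: -83 ≡ 1 (mod 7).
Since F(a, b, c) ≡ 1 ≠ 0 (mod 7), P does NOT lie on the curve.


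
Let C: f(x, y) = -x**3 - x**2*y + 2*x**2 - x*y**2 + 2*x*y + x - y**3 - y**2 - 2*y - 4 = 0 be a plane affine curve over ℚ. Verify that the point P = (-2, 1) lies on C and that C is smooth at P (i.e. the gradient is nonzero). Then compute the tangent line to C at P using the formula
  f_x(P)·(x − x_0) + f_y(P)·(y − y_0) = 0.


Tangent line at P: -14*x - 11*y - 17 = 0.

Step 1: f(-2, 1) = 0, so P lies on C.
Step 2: partial derivatives
  f_x(x, y) = -3*x**2 - 2*x*y + 4*x - y**2 + 2*y + 1, f_y(x, y) = -x**2 - 2*x*y + 2*x - 3*y**2 - 2*y - 2.
  f_x(P) = -14, f_y(P) = -11 (gradient nonzero, so P is smooth).
Step 3: tangent line at P: -14·(x − -2) + -11·(y − 1) = 0.
Expanding: -14*x - 11*y - 17 = 0.


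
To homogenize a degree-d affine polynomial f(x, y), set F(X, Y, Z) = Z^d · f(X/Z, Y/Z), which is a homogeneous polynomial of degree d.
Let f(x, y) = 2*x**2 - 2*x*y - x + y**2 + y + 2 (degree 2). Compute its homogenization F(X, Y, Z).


F(X, Y, Z) = 2*X**2 - 2*X*Y - X*Z + Y**2 + Y*Z + 2*Z**2

deg(f) = 2.
Substitute x = X/Z, y = Y/Z into f, then multiply by Z^2.
  monomial 2·x^2·y^0 ↦ 2·X^2·Y^0·Z^0.
  monomial -2·x^1·y^1 ↦ -2·X^1·Y^1·Z^0.
  monomial -1·x^1·y^0 ↦ -1·X^1·Y^0·Z^1.
  monomial 1·x^0·y^2 ↦ 1·X^0·Y^2·Z^0.
  monomial 1·x^0·y^1 ↦ 1·X^0·Y^1·Z^1.
  monomial 2·x^0·y^0 ↦ 2·X^0·Y^0·Z^2.
Collecting: F(X, Y, Z) = 2*X**2 - 2*X*Y - X*Z + Y**2 + Y*Z + 2*Z**2.


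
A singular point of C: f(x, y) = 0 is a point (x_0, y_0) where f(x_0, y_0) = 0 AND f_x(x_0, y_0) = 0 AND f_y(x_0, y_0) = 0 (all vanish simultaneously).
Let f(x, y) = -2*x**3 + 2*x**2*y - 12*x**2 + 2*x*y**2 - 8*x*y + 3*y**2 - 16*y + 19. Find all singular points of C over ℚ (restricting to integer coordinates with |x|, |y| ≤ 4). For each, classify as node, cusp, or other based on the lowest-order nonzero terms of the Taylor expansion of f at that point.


Singular points: {(-1, 3)}; classification: cusp.

Compute partial derivatives:
  f_x = -6*x**2 + 4*x*y - 24*x + 2*y**2 - 8*y.
  f_y = 2*x**2 + 4*x*y - 8*x + 6*y - 16.
Scan x_0 ∈ {−4, ..., 4}. For each x_0, f_y(x_0, y) is a polynomial in y; find its integer roots y ∈ {−4, ..., 4}, then test f_x and f at those candidates.
  x = -4: f_y(-4, y) = 48 - 10*y; no integer root y with |y| ≤ 4.
  x = -3: f_y(-3, y) = 26 - 6*y; no integer root y with |y| ≤ 4.
  x = -2: f_y(-2, y) = 8 - 2*y; vanishes at y ∈ {4}. (-2, 4): f_x = -8 ≠ 0.
  x = -1: f_y(-1, y) = 2*y - 6; vanishes at y ∈ {3}. (-1, 3): f_x = 0, f = 0 — SINGULAR.
  x = 0: f_y(0, y) = 6*y - 16; no integer root y with |y| ≤ 4.
  x = 1: f_y(1, y) = 10*y - 22; no integer root y with |y| ≤ 4.
  x = 2: f_y(2, y) = 14*y - 24; no integer root y with |y| ≤ 4.
  x = 3: f_y(3, y) = 18*y - 22; no integer root y with |y| ≤ 4.
  x = 4: f_y(4, y) = 22*y - 16; no integer root y with |y| ≤ 4.
Only singular point on the grid: (-1, 3).
Classify: substitute x = -1 + u, y = 3 + v and expand: f = -2*u**3 + 2*u**2*v + 2*u*v**2 + v**2.
No constant or linear terms (consistent with a singular point). Quadratic part: v**2. Cubic part: -2*u**3 + 2*u**2*v + 2*u*v**2.
The quadratic part v**2 is a perfect square, so there is a single (double) tangent line v = 0, i.e. y = 3. Restricting the cubic part to that line (v = 0) leaves -2*u**3 ≠ 0, so f is not divisible by v and the branch is v² ≈ 2*u**3 to lowest order — this is a cusp.
Classification: cusp.


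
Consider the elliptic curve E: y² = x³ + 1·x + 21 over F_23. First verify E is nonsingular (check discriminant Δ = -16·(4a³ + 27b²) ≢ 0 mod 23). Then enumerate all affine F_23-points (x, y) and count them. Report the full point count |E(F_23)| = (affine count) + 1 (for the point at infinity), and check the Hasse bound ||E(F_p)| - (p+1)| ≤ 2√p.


Affine points = {(1, 0), (2, 10), (2, 13), (5, 6), (5, 17), (6, 6), (6, 17), (7, 7), (7, 16), (8, 9), (8, 14), (9, 0), (11, 11), (11, 12), (12, 6), (12, 17), (13, 0), (16, 4), (16, 19), (17, 11), (17, 12), (18, 11), (18, 12)}; affine count = 23; |E(F_23)| = 24.

Discriminant check: Δ ∝ 4a³ + 27b² = 4·1³ + 27·21² = 4·1 + 27·441 ≡ 20 (mod 23). Nonzero ⇒ E is nonsingular.
For each x ∈ F_23, compute rhs = x³ + 1·x + 21 mod 23, then count y ∈ F_23 with y² ≡ rhs.
  x = 0: rhs = 21, matching y values: none (0 points).
  x = 1: rhs = 0, matching y values: 0 (1 points).
  x = 2: rhs = 8, matching y values: 10, 13 (2 points).
  x = 3: rhs = 5, matching y values: none (0 points).
  x = 4: rhs = 20, matching y values: none (0 points).
  x = 5: rhs = 13, matching y values: 6, 17 (2 points).
  x = 6: rhs = 13, matching y values: 6, 17 (2 points).
  x = 7: rhs = 3, matching y values: 7, 16 (2 points).
  x = 8: rhs = 12, matching y values: 9, 14 (2 points).
  x = 9: rhs = 0, matching y values: 0 (1 points).
  x = 10: rhs = 19, matching y values: none (0 points).
  x = 11: rhs = 6, matching y values: 11, 12 (2 points).
  x = 12: rhs = 13, matching y values: 6, 17 (2 points).
  x = 13: rhs = 0, matching y values: 0 (1 points).
  x = 14: rhs = 19, matching y values: none (0 points).
  x = 15: rhs = 7, matching y values: none (0 points).
  x = 16: rhs = 16, matching y values: 4, 19 (2 points).
  x = 17: rhs = 6, matching y values: 11, 12 (2 points).
  x = 18: rhs = 6, matching y values: 11, 12 (2 points).
  x = 19: rhs = 22, matching y values: none (0 points).
  x = 20: rhs = 14, matching y values: none (0 points).
  x = 21: rhs = 11, matching y values: none (0 points).
  x = 22: rhs = 19, matching y values: none (0 points).
Total affine count: 23.
Full point count |E(F_23)| = 23 + 1 = 24.
Hasse bound: |24 − (23+1)| = |0| = 0 ≤ 2√23 ≈ 9.5917 ✓.


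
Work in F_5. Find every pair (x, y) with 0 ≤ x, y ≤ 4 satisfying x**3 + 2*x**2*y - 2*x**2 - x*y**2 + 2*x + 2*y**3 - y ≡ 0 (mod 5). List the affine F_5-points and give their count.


Affine F_5-points: {(0, 0), (1, 2), (3, 0), (4, 0)}; count = 4.

For each of the 25 pairs (x, y) ∈ F_5², evaluate f(x, y) mod 5. Record the zeros.
  x = 0: [0↦0, 1↦1, 2↦4, 3↦1, 4↦4]  zeros at y ∈ {0}
  x = 1: [0↦1, 1↦3, 2↦0, 3↦4, 4↦2]  zeros at y ∈ {2}
  x = 2: [0↦4, 1↦1, 2↦1, 3↦1, 4↦3]  zeros at y ∈ ∅
  x = 3: [0↦0, 1↦1, 2↦3, 3↦3, 4↦3]  zeros at y ∈ {0}
  x = 4: [0↦0, 1↦4, 2↦2, 3↦1, 4↦3]  zeros at y ∈ {0}
Collecting zeros: affine points = {(0, 0), (1, 2), (3, 0), (4, 0)}.
Total count |C(F_5)_aff| = 4.


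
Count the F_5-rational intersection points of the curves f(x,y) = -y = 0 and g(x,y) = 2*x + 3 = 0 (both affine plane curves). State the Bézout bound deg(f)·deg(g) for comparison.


Common zeros: {(1, 0)}; count = 1; Bézout bound = 1.

deg(f) = 1, deg(g) = 1, so Bézout bound = 1.
Scan x ∈ F_5. For each x, list the y ∈ F_5 with f(x, y) ≡ 0 and those with g(x, y) ≡ 0 (mod 5); the common zeros in that column are the intersection.
  x = 0: f ≡ 0 at y ∈ {0}; g ≡ 0 at y ∈ ∅; common: ∅.
  x = 1: f ≡ 0 at y ∈ {0}; g ≡ 0 at y ∈ {0, 1, 2, 3, 4}; common: {0}.
  x = 2: f ≡ 0 at y ∈ {0}; g ≡ 0 at y ∈ ∅; common: ∅.
  x = 3: f ≡ 0 at y ∈ {0}; g ≡ 0 at y ∈ ∅; common: ∅.
  x = 4: f ≡ 0 at y ∈ {0}; g ≡ 0 at y ∈ ∅; common: ∅.
Collecting: common zeros = {(1, 0)}, so the count is 1.
Comparison with the Bézout bound: 1 ≤ 1 = deg(f)·deg(g), as expected for curves with no common component (the bound is attained).


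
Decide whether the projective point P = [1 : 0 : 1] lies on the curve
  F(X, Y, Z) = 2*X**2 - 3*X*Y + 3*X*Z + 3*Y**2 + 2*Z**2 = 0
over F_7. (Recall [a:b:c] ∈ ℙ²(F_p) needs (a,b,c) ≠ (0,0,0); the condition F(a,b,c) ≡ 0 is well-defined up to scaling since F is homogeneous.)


F(1,0,1) ≡ 0 (mod 7); P is on the curve.

Evaluate F(1, 0, 1) term-by-term (mod 7).
  2*X**2 ↦ 2·1·1·1 = 2
  -3*X*Y ↦ -3·1·0·1 = 0
  3*X*Z ↦ 3·1·1·1 = 3
  3*Y**2 ↦ 3·1·0·1 = 0
  2*Z**2 ↦ 2·1·1·1 = 2
Sum: F(1, 0, 1) = (2) + (0) + (3) + (0) + (2) = 7.
Reducing mod 7: 7 ≡ 0 (mod 7).
Since F(a, b, c) ≡ 0 (mod 7), P lies on the curve.


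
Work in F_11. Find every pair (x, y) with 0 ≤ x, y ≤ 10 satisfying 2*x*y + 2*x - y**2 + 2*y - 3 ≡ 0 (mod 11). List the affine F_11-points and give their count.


Affine F_11-points: {(0, 4), (0, 9), (1, 7), (1, 8), (6, 1), (6, 2), (7, 0), (7, 5), (9, 3), (9, 6)}; count = 10.

For each of the 121 pairs (x, y) ∈ F_11², evaluate f(x, y) mod 11. Record the zeros.
  x = 0: [0↦8, 1↦9, 2↦8, 3↦5, 4↦0, 5↦4, 6↦6, 7↦6, 8↦4, 9↦0, 10↦5]  zeros at y ∈ {4, 9}
  x = 1: [0↦10, 1↦2, 2↦3, 3↦2, 4↦10, 5↦5, 6↦9, 7↦0, 8↦0, 9↦9, 10↦5]  zeros at y ∈ {7, 8}
  x = 2: [0↦1, 1↦6, 2↦9, 3↦10, 4↦9, 5↦6, 6↦1, 7↦5, 8↦7, 9↦7, 10↦5]  zeros at y ∈ ∅
  x = 3: [0↦3, 1↦10, 2↦4, 3↦7, 4↦8, 5↦7, 6↦4, 7↦10, 8↦3, 9↦5, 10↦5]  zeros at y ∈ ∅
  x = 4: [0↦5, 1↦3, 2↦10, 3↦4, 4↦7, 5↦8, 6↦7, 7↦4, 8↦10, 9↦3, 10↦5]  zeros at y ∈ ∅
  x = 5: [0↦7, 1↦7, 2↦5, 3↦1, 4↦6, 5↦9, 6↦10, 7↦9, 8↦6, 9↦1, 10↦5]  zeros at y ∈ ∅
  x = 6: [0↦9, 1↦0, 2↦0, 3↦9, 4↦5, 5↦10, 6↦2, 7↦3, 8↦2, 9↦10, 10↦5]  zeros at y ∈ {1, 2}
  x = 7: [0↦0, 1↦4, 2↦6, 3↦6, 4↦4, 5↦0, 6↦5, 7↦8, 8↦9, 9↦8, 10↦5]  zeros at y ∈ {0, 5}
  x = 8: [0↦2, 1↦8, 2↦1, 3↦3, 4↦3, 5↦1, 6↦8, 7↦2, 8↦5, 9↦6, 10↦5]  zeros at y ∈ ∅
  x = 9: [0↦4, 1↦1, 2↦7, 3↦0, 4↦2, 5↦2, 6↦0, 7↦7, 8↦1, 9↦4, 10↦5]  zeros at y ∈ {3, 6}
  x = 10: [0↦6, 1↦5, 2↦2, 3↦8, 4↦1, 5↦3, 6↦3, 7↦1, 8↦8, 9↦2, 10↦5]  zeros at y ∈ ∅
Collecting zeros: affine points = {(0, 4), (0, 9), (1, 7), (1, 8), (6, 1), (6, 2), (7, 0), (7, 5), (9, 3), (9, 6)}.
Total count |C(F_11)_aff| = 10.


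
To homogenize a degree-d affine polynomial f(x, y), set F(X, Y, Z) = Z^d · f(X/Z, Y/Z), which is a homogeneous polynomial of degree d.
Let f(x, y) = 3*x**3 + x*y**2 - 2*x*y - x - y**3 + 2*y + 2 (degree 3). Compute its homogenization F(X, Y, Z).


F(X, Y, Z) = 3*X**3 + X*Y**2 - 2*X*Y*Z - X*Z**2 - Y**3 + 2*Y*Z**2 + 2*Z**3

deg(f) = 3.
Substitute x = X/Z, y = Y/Z into f, then multiply by Z^3.
  monomial 3·x^3·y^0 ↦ 3·X^3·Y^0·Z^0.
  monomial 1·x^1·y^2 ↦ 1·X^1·Y^2·Z^0.
  monomial -2·x^1·y^1 ↦ -2·X^1·Y^1·Z^1.
  monomial -1·x^1·y^0 ↦ -1·X^1·Y^0·Z^2.
  monomial -1·x^0·y^3 ↦ -1·X^0·Y^3·Z^0.
  monomial 2·x^0·y^1 ↦ 2·X^0·Y^1·Z^2.
  monomial 2·x^0·y^0 ↦ 2·X^0·Y^0·Z^3.
Collecting: F(X, Y, Z) = 3*X**3 + X*Y**2 - 2*X*Y*Z - X*Z**2 - Y**3 + 2*Y*Z**2 + 2*Z**3.


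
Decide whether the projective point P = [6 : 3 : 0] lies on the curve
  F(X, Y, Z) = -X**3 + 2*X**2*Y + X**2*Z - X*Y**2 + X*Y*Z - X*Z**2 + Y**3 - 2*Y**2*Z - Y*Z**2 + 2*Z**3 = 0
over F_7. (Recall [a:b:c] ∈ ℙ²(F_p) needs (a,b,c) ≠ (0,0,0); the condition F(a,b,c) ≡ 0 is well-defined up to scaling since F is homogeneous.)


F(6,3,0) ≡ 1 (mod 7); P is NOT on the curve.

Evaluate F(6, 3, 0) term-by-term (mod 7).
  -X**3 ↦ -1·216·1·1 = -216
  2*X**2*Y ↦ 2·36·3·1 = 216
  X**2*Z ↦ 1·36·1·0 = 0
  -X*Y**2 ↦ -1·6·9·1 = -54
  X*Y*Z ↦ 1·6·3·0 = 0
  -X*Z**2 ↦ -1·6·1·0 = 0
  Y**3 ↦ 1·1·27·1 = 27
  -2*Y**2*Z ↦ -2·1·9·0 = 0
  -Y*Z**2 ↦ -1·1·3·0 = 0
  2*Z**3 ↦ 2·1·1·0 = 0
Sum: F(6, 3, 0) = (-216) + (216) + (0) + (-54) + (0) + (0) + (27) + (0) + (0) + (0) = -27.
Reducing mod 7: -27 ≡ 1 (mod 7).
Since F(a, b, c) ≡ 1 ≠ 0 (mod 7), P does NOT lie on the curve.


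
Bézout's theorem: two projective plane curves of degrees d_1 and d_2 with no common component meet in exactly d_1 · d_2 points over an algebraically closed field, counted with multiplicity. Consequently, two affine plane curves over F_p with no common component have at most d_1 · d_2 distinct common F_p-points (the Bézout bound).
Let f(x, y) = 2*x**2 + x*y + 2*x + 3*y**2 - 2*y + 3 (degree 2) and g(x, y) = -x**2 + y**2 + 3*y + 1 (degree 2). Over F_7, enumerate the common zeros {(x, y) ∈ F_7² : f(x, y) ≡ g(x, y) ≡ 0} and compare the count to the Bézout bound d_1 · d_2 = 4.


Common zeros: {(1, 0)}; count = 1; Bézout bound = 4.

deg(f) = 2, deg(g) = 2, so Bézout bound = 4.
Scan x ∈ F_7. For each x, list the y ∈ F_7 with f(x, y) ≡ 0 and those with g(x, y) ≡ 0 (mod 7); the common zeros in that column are the intersection.
  x = 0: f ≡ 0 at y ∈ ∅; g ≡ 0 at y ∈ ∅; common: ∅.
  x = 1: f ≡ 0 at y ∈ {0, 5}; g ≡ 0 at y ∈ {0, 4}; common: {0}.
  x = 2: f ≡ 0 at y ∈ {3, 4}; g ≡ 0 at y ∈ {2}; common: ∅.
  x = 3: f ≡ 0 at y ∈ ∅; g ≡ 0 at y ∈ ∅; common: ∅.
  x = 4: f ≡ 0 at y ∈ ∅; g ≡ 0 at y ∈ ∅; common: ∅.
  x = 5: f ≡ 0 at y ∈ {0, 6}; g ≡ 0 at y ∈ {2}; common: ∅.
  x = 6: f ≡ 0 at y ∈ {3, 5}; g ≡ 0 at y ∈ {0, 4}; common: ∅.
Collecting: common zeros = {(1, 0)}, so the count is 1.
Comparison with the Bézout bound: 1 ≤ 4 = deg(f)·deg(g), as expected for curves with no common component (the affine F_7-count falls short of the bound because intersections may lie at infinity, over extension fields, or carry multiplicity).
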